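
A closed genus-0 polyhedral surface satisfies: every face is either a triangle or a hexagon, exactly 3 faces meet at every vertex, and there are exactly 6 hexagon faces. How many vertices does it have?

Let x be the number of triangles; then F = 6 + x.
Edge–face incidences: 2E = 6·6 + 3·x = 36 + 3x.
Every vertex has degree 3, so 3V = 2E.
Euler: V − E + F = 2 ⇒ (2E)/3 − E + (6 + x) = 2.
Multiply by 6: 2·(2E) − 3·(2E) + 6·(6 + x) = 12, i.e. 36 + 6x − (36 + 3x) = 12.
Collecting terms: 3x = 12, so x = 4.
Then 2E = 36 + 3·4 = 48, so E = 24, V = 2E/3 = 16, F = 6 + 4 = 10.

16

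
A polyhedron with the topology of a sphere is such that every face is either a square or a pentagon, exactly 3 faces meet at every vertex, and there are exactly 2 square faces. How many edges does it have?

Let x be the number of pentagons; then F = 2 + x.
Edge–face incidences: 2E = 4·2 + 5·x = 8 + 5x.
Every vertex has degree 3, so 3V = 2E.
Euler: V − E + F = 2 ⇒ (2E)/3 − E + (2 + x) = 2.
Multiply by 6: 2·(2E) − 3·(2E) + 6·(2 + x) = 12, i.e. 12 + 6x − (8 + 5x) = 12.
Collecting terms: x + 4 = 12, so x = 8.
Then 2E = 8 + 5·8 = 48, so E = 24, V = 2E/3 = 16, F = 2 + 8 = 10.

24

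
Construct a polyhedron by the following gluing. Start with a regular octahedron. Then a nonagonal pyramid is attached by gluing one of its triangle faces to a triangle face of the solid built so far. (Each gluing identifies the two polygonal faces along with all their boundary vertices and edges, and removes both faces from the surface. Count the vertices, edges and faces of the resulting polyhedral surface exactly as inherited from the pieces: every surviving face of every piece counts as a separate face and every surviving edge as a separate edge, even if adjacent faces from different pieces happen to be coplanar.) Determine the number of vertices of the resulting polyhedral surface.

A regular octahedron: V=6, E=12, F=8.
Attach a nonagonal pyramid (V=10, E=18, F=10) along a 3-gon: merge 3 vertices and 3 edges, delete both glued faces → V=13, E=27, F=16.
Check: V − E + F = 13 − 27 + 16 = 2.

13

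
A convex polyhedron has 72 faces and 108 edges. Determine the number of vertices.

Here V − E + F = 2.
V = 2 + E − F = 2 + 108 − 72 = 38.

38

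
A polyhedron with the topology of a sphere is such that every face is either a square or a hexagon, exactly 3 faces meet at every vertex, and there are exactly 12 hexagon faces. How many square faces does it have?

Let x be the number of squares; then F = 12 + x.
Edge–face incidences: 2E = 6·12 + 4·x = 72 + 4x.
Every vertex has degree 3, so 3V = 2E.
Euler: V − E + F = 2 ⇒ (2E)/3 − E + (12 + x) = 2.
Multiply by 6: 2·(2E) − 3·(2E) + 6·(12 + x) = 12, i.e. 72 + 6x − (72 + 4x) = 12.
Collecting terms: 2x = 12, so x = 6.
Then 2E = 72 + 4·6 = 96, so E = 48, V = 2E/3 = 32, F = 12 + 6 = 18.

6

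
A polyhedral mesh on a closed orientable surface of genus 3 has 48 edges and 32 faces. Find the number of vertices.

For a closed orientable surface of genus 3, χ = 2 − 2·3 = -4.
V = -4 + E − F = -4 + 48 − 32 = 12.

12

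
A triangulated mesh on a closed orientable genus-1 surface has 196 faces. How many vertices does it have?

98

χ = 2 − 2·1 = 0, and every face is a triangle so 3F = 2E.
E = 3·196/2 = 294. Then V = 0 + E − F = 0 + 294 − 196 = 98.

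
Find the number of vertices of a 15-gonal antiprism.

30

An antiprism on an n-gon has two n-gon caps and 2n triangles: V = 2·15 = 30, E = 4·15 = 60, F = 2·15 + 2 = 32.
Check: V − E + F = 30 − 60 + 32 = 2.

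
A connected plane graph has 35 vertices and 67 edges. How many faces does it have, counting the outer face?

34

Euler's formula for a connected plane graph: V − E + F = 2, so F = 2 − 35 + 67 = 34.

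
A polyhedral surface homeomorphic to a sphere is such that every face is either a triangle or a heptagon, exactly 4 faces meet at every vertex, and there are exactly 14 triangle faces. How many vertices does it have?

Let x be the number of heptagons; then F = 14 + x.
Edge–face incidences: 2E = 3·14 + 7·x = 42 + 7x.
Every vertex has degree 4, so 4V = 2E.
Euler: V − E + F = 2 ⇒ (2E)/4 − E + (14 + x) = 2.
Multiply by 8: 2·(2E) − 4·(2E) + 8·(14 + x) = 16, i.e. 112 + 8x − 2·(42 + 7x) = 16.
Collecting terms: −6x + 28 = 16, so −6x = −12, so x = 2.
Then 2E = 42 + 7·2 = 56, so E = 28, V = 2E/4 = 14, F = 14 + 2 = 16.

14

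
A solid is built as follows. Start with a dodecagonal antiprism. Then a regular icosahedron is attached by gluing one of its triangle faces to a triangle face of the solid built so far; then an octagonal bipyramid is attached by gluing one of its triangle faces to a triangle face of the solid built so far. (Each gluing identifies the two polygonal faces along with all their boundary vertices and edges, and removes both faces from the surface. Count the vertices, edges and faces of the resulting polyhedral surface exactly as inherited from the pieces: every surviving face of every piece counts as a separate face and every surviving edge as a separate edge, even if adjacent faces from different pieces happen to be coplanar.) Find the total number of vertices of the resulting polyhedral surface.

A dodecagonal antiprism: V=24, E=48, F=26.
Attach a regular icosahedron (V=12, E=30, F=20) along a 3-gon: merge 3 vertices and 3 edges, delete both glued faces → V=33, E=75, F=44.
Attach an octagonal bipyramid (V=10, E=24, F=16) along a 3-gon: merge 3 vertices and 3 edges, delete both glued faces → V=40, E=96, F=58.
Check: V − E + F = 40 − 96 + 58 = 2.

40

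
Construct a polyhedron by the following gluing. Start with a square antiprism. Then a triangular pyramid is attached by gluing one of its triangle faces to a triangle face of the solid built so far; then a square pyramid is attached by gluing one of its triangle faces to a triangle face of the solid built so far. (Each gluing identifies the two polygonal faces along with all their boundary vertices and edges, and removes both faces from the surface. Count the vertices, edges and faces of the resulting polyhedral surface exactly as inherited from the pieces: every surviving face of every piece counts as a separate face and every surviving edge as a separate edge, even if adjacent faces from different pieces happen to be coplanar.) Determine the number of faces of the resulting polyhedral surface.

15

A square antiprism: V=8, E=16, F=10.
Attach a triangular pyramid (V=4, E=6, F=4) along a 3-gon: merge 3 vertices and 3 edges, delete both glued faces → V=9, E=19, F=12.
Attach a square pyramid (V=5, E=8, F=5) along a 3-gon: merge 3 vertices and 3 edges, delete both glued faces → V=11, E=24, F=15.
Check: V − E + F = 11 − 24 + 15 = 2.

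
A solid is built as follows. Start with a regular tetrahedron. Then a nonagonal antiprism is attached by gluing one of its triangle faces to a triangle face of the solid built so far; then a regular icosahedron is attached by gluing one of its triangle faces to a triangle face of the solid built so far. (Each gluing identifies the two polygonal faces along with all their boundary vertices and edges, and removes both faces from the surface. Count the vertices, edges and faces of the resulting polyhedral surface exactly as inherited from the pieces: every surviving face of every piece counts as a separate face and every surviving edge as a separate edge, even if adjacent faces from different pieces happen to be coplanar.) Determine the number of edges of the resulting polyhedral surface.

A regular tetrahedron: V=4, E=6, F=4.
Attach a nonagonal antiprism (V=18, E=36, F=20) along a 3-gon: merge 3 vertices and 3 edges, delete both glued faces → V=19, E=39, F=22.
Attach a regular icosahedron (V=12, E=30, F=20) along a 3-gon: merge 3 vertices and 3 edges, delete both glued faces → V=28, E=66, F=40.
Check: V − E + F = 28 − 66 + 40 = 2.

66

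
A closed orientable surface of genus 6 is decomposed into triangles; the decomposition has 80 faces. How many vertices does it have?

χ = 2 − 2·6 = -10, and every face is a triangle so 3F = 2E.
E = 3·80/2 = 120. Then V = -10 + E − F = -10 + 120 − 80 = 30.

30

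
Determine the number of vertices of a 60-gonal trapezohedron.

122

The n-trapezohedron (dual of the n-antiprism) has V = 2·60 + 2 = 122, E = 4·60 = 240, F = 2·60 = 120.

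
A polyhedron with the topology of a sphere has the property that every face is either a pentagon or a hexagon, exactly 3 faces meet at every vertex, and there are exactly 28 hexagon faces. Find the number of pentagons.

Let x be the number of pentagons; then F = 28 + x.
Edge–face incidences: 2E = 6·28 + 5·x = 168 + 5x.
Every vertex has degree 3, so 3V = 2E.
Euler: V − E + F = 2 ⇒ (2E)/3 − E + (28 + x) = 2.
Multiply by 6: 2·(2E) − 3·(2E) + 6·(28 + x) = 12, i.e. 168 + 6x − (168 + 5x) = 12.
Collecting terms: x = 12.
Then 2E = 168 + 5·12 = 228, so E = 114, V = 2E/3 = 76, F = 28 + 12 = 40.

12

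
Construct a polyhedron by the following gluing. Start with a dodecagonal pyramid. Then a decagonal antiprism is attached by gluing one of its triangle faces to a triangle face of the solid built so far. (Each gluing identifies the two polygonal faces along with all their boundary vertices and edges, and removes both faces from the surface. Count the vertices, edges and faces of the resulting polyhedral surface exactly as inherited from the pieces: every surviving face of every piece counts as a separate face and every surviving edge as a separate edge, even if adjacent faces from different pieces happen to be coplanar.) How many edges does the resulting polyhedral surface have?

61

A dodecagonal pyramid: V=13, E=24, F=13.
Attach a decagonal antiprism (V=20, E=40, F=22) along a 3-gon: merge 3 vertices and 3 edges, delete both glued faces → V=30, E=61, F=33.
Check: V − E + F = 30 − 61 + 33 = 2.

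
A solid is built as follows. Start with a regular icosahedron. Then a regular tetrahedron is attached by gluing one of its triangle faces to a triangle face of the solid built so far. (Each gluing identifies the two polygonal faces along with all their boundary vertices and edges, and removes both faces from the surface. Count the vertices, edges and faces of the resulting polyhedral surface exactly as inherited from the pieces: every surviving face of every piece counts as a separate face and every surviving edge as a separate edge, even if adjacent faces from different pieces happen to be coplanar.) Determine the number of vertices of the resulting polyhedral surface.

13

A regular icosahedron: V=12, E=30, F=20.
Attach a regular tetrahedron (V=4, E=6, F=4) along a 3-gon: merge 3 vertices and 3 edges, delete both glued faces → V=13, E=33, F=22.
Check: V − E + F = 13 − 33 + 22 = 2.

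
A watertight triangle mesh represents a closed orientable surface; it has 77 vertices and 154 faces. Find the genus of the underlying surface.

Every face is a triangle, so 2E = 3·154 = 462, giving E = 231.
χ = V − E + F = 77 − 231 + 154 = 0.
For a closed orientable surface χ = 2 − 2g, so g = (2 − (0))/2 = 1.

1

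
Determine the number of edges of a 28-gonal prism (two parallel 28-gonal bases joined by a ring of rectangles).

A prism on an n-gon has two n-gon bases and n rectangular sides: V = 2·28 = 56, E = 3·28 = 84, F = 28 + 2 = 30.
Check: V − E + F = 56 − 84 + 30 = 2.

84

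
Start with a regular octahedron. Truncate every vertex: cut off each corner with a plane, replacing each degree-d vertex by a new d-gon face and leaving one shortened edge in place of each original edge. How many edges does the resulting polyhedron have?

36

The base solid has V = 6, E = 12, F = 8.
Truncation replaces each original edge-end by a new vertex, so V′ = 2E = 24.
Each original edge survives, and each old vertex of degree d contributes d new edges; summing degrees gives Σd = 2E, so E′ = E + 2E = 3E = 36.
Each original face survives and each original vertex becomes one new face: F′ = F + V = 14.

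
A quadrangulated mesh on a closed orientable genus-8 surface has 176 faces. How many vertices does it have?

162

χ = 2 − 2·8 = -14, and every face is a square so 4F = 2E.
E = 4·176/2 = 352. Then V = -14 + E − F = -14 + 352 − 176 = 162.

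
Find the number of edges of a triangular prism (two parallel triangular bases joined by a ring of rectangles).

A prism on an n-gon has two n-gon bases and n rectangular sides: V = 2·3 = 6, E = 3·3 = 9, F = 3 + 2 = 5.

9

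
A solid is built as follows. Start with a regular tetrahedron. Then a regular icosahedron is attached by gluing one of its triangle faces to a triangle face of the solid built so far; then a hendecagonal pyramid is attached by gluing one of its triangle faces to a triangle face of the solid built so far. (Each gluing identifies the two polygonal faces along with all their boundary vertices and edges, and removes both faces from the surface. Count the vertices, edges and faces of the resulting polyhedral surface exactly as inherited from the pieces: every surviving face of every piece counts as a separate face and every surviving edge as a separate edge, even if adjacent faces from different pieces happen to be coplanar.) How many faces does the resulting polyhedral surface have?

32

A regular tetrahedron: V=4, E=6, F=4.
Attach a regular icosahedron (V=12, E=30, F=20) along a 3-gon: merge 3 vertices and 3 edges, delete both glued faces → V=13, E=33, F=22.
Attach a hendecagonal pyramid (V=12, E=22, F=12) along a 3-gon: merge 3 vertices and 3 edges, delete both glued faces → V=22, E=52, F=32.
Check: V − E + F = 22 − 52 + 32 = 2.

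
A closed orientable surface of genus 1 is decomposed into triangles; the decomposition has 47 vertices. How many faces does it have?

94

χ = 2 − 2·1 = 0, and every face is a triangle so 3F = 2E.
V − E + F = 0 with E = 3F/2 gives 47 − (3/2 − 1)·F = 0, so F = 94 and E = 141.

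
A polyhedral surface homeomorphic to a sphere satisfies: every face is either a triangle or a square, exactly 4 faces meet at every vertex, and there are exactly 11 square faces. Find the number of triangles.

8

Let x be the number of triangles; then F = 11 + x.
Edge–face incidences: 2E = 4·11 + 3·x = 44 + 3x.
Every vertex has degree 4, so 4V = 2E.
Euler: V − E + F = 2 ⇒ (2E)/4 − E + (11 + x) = 2.
Multiply by 8: 2·(2E) − 4·(2E) + 8·(11 + x) = 16, i.e. 88 + 8x − 2·(44 + 3x) = 16.
Collecting terms: 2x = 16, so x = 8.
Then 2E = 44 + 3·8 = 68, so E = 34, V = 2E/4 = 17, F = 11 + 8 = 19.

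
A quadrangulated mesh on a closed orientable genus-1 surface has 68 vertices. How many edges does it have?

136

χ = 2 − 2·1 = 0, and every face is a square so 4F = 2E.
V − E + F = 0 with E = 4F/2 gives 68 − (4/2 − 1)·F = 0, so F = 68 and E = 136.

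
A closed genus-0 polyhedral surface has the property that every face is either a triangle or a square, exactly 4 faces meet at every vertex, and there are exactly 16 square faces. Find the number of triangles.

8

Let x be the number of triangles; then F = 16 + x.
Edge–face incidences: 2E = 4·16 + 3·x = 64 + 3x.
Every vertex has degree 4, so 4V = 2E.
Euler: V − E + F = 2 ⇒ (2E)/4 − E + (16 + x) = 2.
Multiply by 8: 2·(2E) − 4·(2E) + 8·(16 + x) = 16, i.e. 128 + 8x − 2·(64 + 3x) = 16.
Collecting terms: 2x = 16, so x = 8.
Then 2E = 64 + 3·8 = 88, so E = 44, V = 2E/4 = 22, F = 16 + 8 = 24.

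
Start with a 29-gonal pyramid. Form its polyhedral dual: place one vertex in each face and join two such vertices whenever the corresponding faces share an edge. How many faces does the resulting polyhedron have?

The base solid has V = 30, E = 58, F = 30.
The dual swaps V and F and preserves E: V′ = F = 30, E′ = E = 58, F′ = V = 30.

30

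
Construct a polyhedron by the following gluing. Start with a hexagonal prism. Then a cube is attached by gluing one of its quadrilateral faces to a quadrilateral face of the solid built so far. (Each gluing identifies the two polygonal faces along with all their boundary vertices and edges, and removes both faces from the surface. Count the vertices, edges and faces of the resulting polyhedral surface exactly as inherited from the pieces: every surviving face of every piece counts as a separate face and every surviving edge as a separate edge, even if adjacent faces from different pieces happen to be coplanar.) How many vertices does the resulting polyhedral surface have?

16

A hexagonal prism: V=12, E=18, F=8.
Attach a cube (V=8, E=12, F=6) along a 4-gon: merge 4 vertices and 4 edges, delete both glued faces → V=16, E=26, F=12.
Check: V − E + F = 16 − 26 + 12 = 2.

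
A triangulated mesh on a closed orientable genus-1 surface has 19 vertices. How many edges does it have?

57

χ = 2 − 2·1 = 0, and every face is a triangle so 3F = 2E.
V − E + F = 0 with E = 3F/2 gives 19 − (3/2 − 1)·F = 0, so F = 38 and E = 57.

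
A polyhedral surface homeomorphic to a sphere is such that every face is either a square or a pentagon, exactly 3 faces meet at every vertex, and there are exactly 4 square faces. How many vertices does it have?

Let x be the number of pentagons; then F = 4 + x.
Edge–face incidences: 2E = 4·4 + 5·x = 16 + 5x.
Every vertex has degree 3, so 3V = 2E.
Euler: V − E + F = 2 ⇒ (2E)/3 − E + (4 + x) = 2.
Multiply by 6: 2·(2E) − 3·(2E) + 6·(4 + x) = 12, i.e. 24 + 6x − (16 + 5x) = 12.
Collecting terms: x + 8 = 12, so x = 4.
Then 2E = 16 + 5·4 = 36, so E = 18, V = 2E/3 = 12, F = 4 + 4 = 8.

12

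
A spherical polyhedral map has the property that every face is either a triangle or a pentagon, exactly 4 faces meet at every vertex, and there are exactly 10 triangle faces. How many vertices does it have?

10

Let x be the number of pentagons; then F = 10 + x.
Edge–face incidences: 2E = 3·10 + 5·x = 30 + 5x.
Every vertex has degree 4, so 4V = 2E.
Euler: V − E + F = 2 ⇒ (2E)/4 − E + (10 + x) = 2.
Multiply by 8: 2·(2E) − 4·(2E) + 8·(10 + x) = 16, i.e. 80 + 8x − 2·(30 + 5x) = 16.
Collecting terms: −2x + 20 = 16, so −2x = −4, so x = 2.
Then 2E = 30 + 5·2 = 40, so E = 20, V = 2E/4 = 10, F = 10 + 2 = 12.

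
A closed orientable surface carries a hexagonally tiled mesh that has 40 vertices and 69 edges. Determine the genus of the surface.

4

Every face is a hexagon and each edge borders two faces, so 6F = 2·69, giving F = 23.
χ = V − E + F = 40 − 69 + 23 = -6.
For a closed orientable surface χ = 2 − 2g, so g = (2 − (-6))/2 = 4.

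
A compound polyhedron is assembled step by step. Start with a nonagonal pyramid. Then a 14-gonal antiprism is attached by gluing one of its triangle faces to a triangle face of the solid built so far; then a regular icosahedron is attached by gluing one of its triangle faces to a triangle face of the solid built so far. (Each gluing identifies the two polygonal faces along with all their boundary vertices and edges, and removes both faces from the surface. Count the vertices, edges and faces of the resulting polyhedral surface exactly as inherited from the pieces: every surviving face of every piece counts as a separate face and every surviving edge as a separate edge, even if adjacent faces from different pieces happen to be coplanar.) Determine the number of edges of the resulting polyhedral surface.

A nonagonal pyramid: V=10, E=18, F=10.
Attach a 14-gonal antiprism (V=28, E=56, F=30) along a 3-gon: merge 3 vertices and 3 edges, delete both glued faces → V=35, E=71, F=38.
Attach a regular icosahedron (V=12, E=30, F=20) along a 3-gon: merge 3 vertices and 3 edges, delete both glued faces → V=44, E=98, F=56.
Check: V − E + F = 44 − 98 + 56 = 2.

98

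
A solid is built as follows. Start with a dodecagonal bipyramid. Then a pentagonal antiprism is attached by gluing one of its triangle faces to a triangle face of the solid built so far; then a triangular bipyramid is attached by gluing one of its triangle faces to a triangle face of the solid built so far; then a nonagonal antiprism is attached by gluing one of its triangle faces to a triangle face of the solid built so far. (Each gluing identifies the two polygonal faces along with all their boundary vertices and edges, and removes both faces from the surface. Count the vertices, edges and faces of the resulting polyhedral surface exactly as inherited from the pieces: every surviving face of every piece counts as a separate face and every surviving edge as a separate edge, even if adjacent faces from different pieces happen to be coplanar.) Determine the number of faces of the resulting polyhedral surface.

56

A dodecagonal bipyramid: V=14, E=36, F=24.
Attach a pentagonal antiprism (V=10, E=20, F=12) along a 3-gon: merge 3 vertices and 3 edges, delete both glued faces → V=21, E=53, F=34.
Attach a triangular bipyramid (V=5, E=9, F=6) along a 3-gon: merge 3 vertices and 3 edges, delete both glued faces → V=23, E=59, F=38.
Attach a nonagonal antiprism (V=18, E=36, F=20) along a 3-gon: merge 3 vertices and 3 edges, delete both glued faces → V=38, E=92, F=56.
Check: V − E + F = 38 − 92 + 56 = 2.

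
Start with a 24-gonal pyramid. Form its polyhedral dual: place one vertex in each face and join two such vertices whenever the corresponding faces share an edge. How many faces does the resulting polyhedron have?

25

The base solid has V = 25, E = 48, F = 25.
The dual swaps V and F and preserves E: V′ = F = 25, E′ = E = 48, F′ = V = 25.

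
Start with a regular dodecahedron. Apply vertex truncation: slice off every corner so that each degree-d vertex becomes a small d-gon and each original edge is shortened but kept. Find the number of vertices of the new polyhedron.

60

The base solid has V = 20, E = 30, F = 12.
Truncation replaces each original edge-end by a new vertex, so V′ = 2E = 60.
Each original edge survives, and each old vertex of degree d contributes d new edges; summing degrees gives Σd = 2E, so E′ = E + 2E = 3E = 90.
Each original face survives and each original vertex becomes one new face: F′ = F + V = 32.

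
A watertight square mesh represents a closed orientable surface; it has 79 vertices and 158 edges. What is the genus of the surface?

1

Every face is a square and each edge borders two faces, so 4F = 2·158, giving F = 79.
χ = V − E + F = 79 − 158 + 79 = 0.
For a closed orientable surface χ = 2 − 2g, so g = (2 − (0))/2 = 1.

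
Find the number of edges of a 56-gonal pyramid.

112

A pyramid on an n-gon base has one n-gon and n triangles: V = 56 + 1 = 57, E = 2·56 = 112, F = 56 + 1 = 57.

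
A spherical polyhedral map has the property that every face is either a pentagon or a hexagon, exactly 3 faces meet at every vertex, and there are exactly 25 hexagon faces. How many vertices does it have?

70

Let x be the number of pentagons; then F = 25 + x.
Edge–face incidences: 2E = 6·25 + 5·x = 150 + 5x.
Every vertex has degree 3, so 3V = 2E.
Euler: V − E + F = 2 ⇒ (2E)/3 − E + (25 + x) = 2.
Multiply by 6: 2·(2E) − 3·(2E) + 6·(25 + x) = 12, i.e. 150 + 6x − (150 + 5x) = 12.
Collecting terms: x = 12.
Then 2E = 150 + 5·12 = 210, so E = 105, V = 2E/3 = 70, F = 25 + 12 = 37.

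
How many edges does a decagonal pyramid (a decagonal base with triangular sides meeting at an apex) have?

20

A pyramid on an n-gon base has one n-gon and n triangles: V = 10 + 1 = 11, E = 2·10 = 20, F = 10 + 1 = 11.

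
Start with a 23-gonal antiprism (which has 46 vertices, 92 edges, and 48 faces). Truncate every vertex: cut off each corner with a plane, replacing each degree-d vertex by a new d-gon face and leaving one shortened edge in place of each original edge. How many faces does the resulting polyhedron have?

94

Truncation replaces each original edge-end by a new vertex, so V′ = 2E = 184.
Each original edge survives, and each old vertex of degree d contributes d new edges; summing degrees gives Σd = 2E, so E′ = E + 2E = 3E = 276.
Each original face survives and each original vertex becomes one new face: F′ = F + V = 94.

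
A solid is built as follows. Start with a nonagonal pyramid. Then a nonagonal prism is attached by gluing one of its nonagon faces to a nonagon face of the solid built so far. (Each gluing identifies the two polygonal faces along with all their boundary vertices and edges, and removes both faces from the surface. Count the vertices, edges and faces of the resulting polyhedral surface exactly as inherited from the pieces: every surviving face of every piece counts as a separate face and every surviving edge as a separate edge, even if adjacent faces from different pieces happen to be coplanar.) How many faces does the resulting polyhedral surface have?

19

A nonagonal pyramid: V=10, E=18, F=10.
Attach a nonagonal prism (V=18, E=27, F=11) along a 9-gon: merge 9 vertices and 9 edges, delete both glued faces → V=19, E=36, F=19.
Check: V − E + F = 19 − 36 + 19 = 2.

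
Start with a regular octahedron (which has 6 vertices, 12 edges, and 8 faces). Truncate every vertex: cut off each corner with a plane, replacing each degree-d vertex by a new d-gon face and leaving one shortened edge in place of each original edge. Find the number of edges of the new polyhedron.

Truncation replaces each original edge-end by a new vertex, so V′ = 2E = 24.
Each original edge survives, and each old vertex of degree d contributes d new edges; summing degrees gives Σd = 2E, so E′ = E + 2E = 3E = 36.
Each original face survives and each original vertex becomes one new face: F′ = F + V = 14.

36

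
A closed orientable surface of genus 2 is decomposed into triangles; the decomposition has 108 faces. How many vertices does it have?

χ = 2 − 2·2 = -2, and every face is a triangle so 3F = 2E.
E = 3·108/2 = 162. Then V = -2 + E − F = -2 + 162 − 108 = 52.

52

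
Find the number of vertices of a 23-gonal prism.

A prism on an n-gon has two n-gon bases and n rectangular sides: V = 2·23 = 46, E = 3·23 = 69, F = 23 + 2 = 25.

46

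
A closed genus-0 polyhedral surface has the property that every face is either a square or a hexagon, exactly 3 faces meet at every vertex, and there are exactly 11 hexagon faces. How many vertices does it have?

30

Let x be the number of squares; then F = 11 + x.
Edge–face incidences: 2E = 6·11 + 4·x = 66 + 4x.
Every vertex has degree 3, so 3V = 2E.
Euler: V − E + F = 2 ⇒ (2E)/3 − E + (11 + x) = 2.
Multiply by 6: 2·(2E) − 3·(2E) + 6·(11 + x) = 12, i.e. 66 + 6x − (66 + 4x) = 12.
Collecting terms: 2x = 12, so x = 6.
Then 2E = 66 + 4·6 = 90, so E = 45, V = 2E/3 = 30, F = 11 + 6 = 17.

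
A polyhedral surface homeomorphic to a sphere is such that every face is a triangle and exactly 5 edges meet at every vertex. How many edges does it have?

30

Each face has 3 edges and each edge borders two faces, so 2E = 3F.
Each vertex has degree 5, so 5V = 2E and hence V = 3F/5.
Euler: V − E + F = 2 ⇒ (3F/5) − (3F/2) + F = 2.
Multiply by 10: (6 − 15 + 10)F = 20, i.e. 1F = 20.
So F = 20, E = 3·20/2 = 30, V = 3·20/5 = 12.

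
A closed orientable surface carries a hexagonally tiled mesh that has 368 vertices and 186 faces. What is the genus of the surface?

3

Every face is a hexagon, so 2E = 6·186 = 1116, giving E = 558.
χ = V − E + F = 368 − 558 + 186 = -4.
For a closed orientable surface χ = 2 − 2g, so g = (2 − (-4))/2 = 3.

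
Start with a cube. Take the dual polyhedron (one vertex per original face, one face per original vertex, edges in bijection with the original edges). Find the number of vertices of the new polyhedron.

The base solid has V = 8, E = 12, F = 6.
The dual swaps V and F and preserves E: V′ = F = 6, E′ = E = 12, F′ = V = 8.

6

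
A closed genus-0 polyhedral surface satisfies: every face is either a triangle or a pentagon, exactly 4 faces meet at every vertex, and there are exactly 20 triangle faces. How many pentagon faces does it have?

Let x be the number of pentagons; then F = 20 + x.
Edge–face incidences: 2E = 3·20 + 5·x = 60 + 5x.
Every vertex has degree 4, so 4V = 2E.
Euler: V − E + F = 2 ⇒ (2E)/4 − E + (20 + x) = 2.
Multiply by 8: 2·(2E) − 4·(2E) + 8·(20 + x) = 16, i.e. 160 + 8x − 2·(60 + 5x) = 16.
Collecting terms: −2x + 40 = 16, so −2x = −24, so x = 12.
Then 2E = 60 + 5·12 = 120, so E = 60, V = 2E/4 = 30, F = 20 + 12 = 32.

12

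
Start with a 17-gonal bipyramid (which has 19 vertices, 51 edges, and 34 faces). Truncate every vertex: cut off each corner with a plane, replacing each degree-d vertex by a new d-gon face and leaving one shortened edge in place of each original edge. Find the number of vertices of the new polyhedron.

Truncation replaces each original edge-end by a new vertex, so V′ = 2E = 102.
Each original edge survives, and each old vertex of degree d contributes d new edges; summing degrees gives Σd = 2E, so E′ = E + 2E = 3E = 153.
Each original face survives and each original vertex becomes one new face: F′ = F + V = 53.

102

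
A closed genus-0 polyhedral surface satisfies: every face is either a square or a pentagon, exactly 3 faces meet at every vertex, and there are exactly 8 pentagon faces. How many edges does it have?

24

Let x be the number of squares; then F = 8 + x.
Edge–face incidences: 2E = 5·8 + 4·x = 40 + 4x.
Every vertex has degree 3, so 3V = 2E.
Euler: V − E + F = 2 ⇒ (2E)/3 − E + (8 + x) = 2.
Multiply by 6: 2·(2E) − 3·(2E) + 6·(8 + x) = 12, i.e. 48 + 6x − (40 + 4x) = 12.
Collecting terms: 2x + 8 = 12, so 2x = 4, so x = 2.
Then 2E = 40 + 4·2 = 48, so E = 24, V = 2E/3 = 16, F = 8 + 2 = 10.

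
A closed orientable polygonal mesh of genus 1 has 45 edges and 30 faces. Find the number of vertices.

15

For a closed orientable surface of genus 1, χ = 2 − 2·1 = 0.
V = 0 + E − F = 0 + 45 − 30 = 15.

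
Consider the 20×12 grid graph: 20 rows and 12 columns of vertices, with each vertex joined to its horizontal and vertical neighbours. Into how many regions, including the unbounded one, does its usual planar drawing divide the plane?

The grid has V = 20·12 = 240 vertices and E = 20·11 + 12·19 = 448 edges.
F = 2 − V + E = 2 − 240 + 448 = 210.

210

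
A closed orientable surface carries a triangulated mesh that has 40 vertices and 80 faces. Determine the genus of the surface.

Every face is a triangle, so 2E = 3·80 = 240, giving E = 120.
χ = V − E + F = 40 − 120 + 80 = 0.
For a closed orientable surface χ = 2 − 2g, so g = (2 − (0))/2 = 1.

1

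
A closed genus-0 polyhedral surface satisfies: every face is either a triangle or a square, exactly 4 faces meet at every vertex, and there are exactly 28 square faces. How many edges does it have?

68

Let x be the number of triangles; then F = 28 + x.
Edge–face incidences: 2E = 4·28 + 3·x = 112 + 3x.
Every vertex has degree 4, so 4V = 2E.
Euler: V − E + F = 2 ⇒ (2E)/4 − E + (28 + x) = 2.
Multiply by 8: 2·(2E) − 4·(2E) + 8·(28 + x) = 16, i.e. 224 + 8x − 2·(112 + 3x) = 16.
Collecting terms: 2x = 16, so x = 8.
Then 2E = 112 + 3·8 = 136, so E = 68, V = 2E/4 = 34, F = 28 + 8 = 36.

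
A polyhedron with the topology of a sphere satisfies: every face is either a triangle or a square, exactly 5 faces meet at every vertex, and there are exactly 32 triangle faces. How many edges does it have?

60

Let x be the number of squares; then F = 32 + x.
Edge–face incidences: 2E = 3·32 + 4·x = 96 + 4x.
Every vertex has degree 5, so 5V = 2E.
Euler: V − E + F = 2 ⇒ (2E)/5 − E + (32 + x) = 2.
Multiply by 10: 2·(2E) − 5·(2E) + 10·(32 + x) = 20, i.e. 320 + 10x − 3·(96 + 4x) = 20.
Collecting terms: −2x + 32 = 20, so −2x = −12, so x = 6.
Then 2E = 96 + 4·6 = 120, so E = 60, V = 2E/5 = 24, F = 32 + 6 = 38.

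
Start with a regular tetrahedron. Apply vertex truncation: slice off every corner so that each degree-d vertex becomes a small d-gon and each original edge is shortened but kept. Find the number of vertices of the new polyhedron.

The base solid has V = 4, E = 6, F = 4.
Truncation replaces each original edge-end by a new vertex, so V′ = 2E = 12.
Each original edge survives, and each old vertex of degree d contributes d new edges; summing degrees gives Σd = 2E, so E′ = E + 2E = 3E = 18.
Each original face survives and each original vertex becomes one new face: F′ = F + V = 8.

12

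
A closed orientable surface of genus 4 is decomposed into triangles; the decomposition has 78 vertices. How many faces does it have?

χ = 2 − 2·4 = -6, and every face is a triangle so 3F = 2E.
V − E + F = -6 with E = 3F/2 gives 78 − (3/2 − 1)·F = -6, so F = 168 and E = 252.

168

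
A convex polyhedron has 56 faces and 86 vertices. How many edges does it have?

Here V − E + F = 2.
E = V + F − (2) = 86 + 56 − (2) = 140.

140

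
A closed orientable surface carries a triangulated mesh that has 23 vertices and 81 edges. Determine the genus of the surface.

Every face is a triangle and each edge borders two faces, so 3F = 2·81, giving F = 54.
χ = V − E + F = 23 − 81 + 54 = -4.
For a closed orientable surface χ = 2 − 2g, so g = (2 − (-4))/2 = 3.

3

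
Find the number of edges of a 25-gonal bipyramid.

A bipyramid over an n-gon has 2n triangular faces and n + 2 vertices: V = 25 + 2 = 27, E = 3·25 = 75, F = 2·25 = 50.

75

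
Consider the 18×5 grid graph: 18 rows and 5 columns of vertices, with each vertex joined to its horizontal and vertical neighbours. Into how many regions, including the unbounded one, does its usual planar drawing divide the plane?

69

The grid has V = 18·5 = 90 vertices and E = 18·4 + 5·17 = 157 edges.
F = 2 − V + E = 2 − 90 + 157 = 69.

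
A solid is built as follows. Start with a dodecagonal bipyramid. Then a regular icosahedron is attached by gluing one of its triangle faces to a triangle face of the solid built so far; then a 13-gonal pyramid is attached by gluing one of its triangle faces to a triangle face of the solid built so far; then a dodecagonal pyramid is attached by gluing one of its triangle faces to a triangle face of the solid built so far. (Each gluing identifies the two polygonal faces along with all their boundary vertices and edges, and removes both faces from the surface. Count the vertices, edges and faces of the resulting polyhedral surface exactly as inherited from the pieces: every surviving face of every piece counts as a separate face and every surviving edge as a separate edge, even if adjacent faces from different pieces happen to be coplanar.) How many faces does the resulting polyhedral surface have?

A dodecagonal bipyramid: V=14, E=36, F=24.
Attach a regular icosahedron (V=12, E=30, F=20) along a 3-gon: merge 3 vertices and 3 edges, delete both glued faces → V=23, E=63, F=42.
Attach a 13-gonal pyramid (V=14, E=26, F=14) along a 3-gon: merge 3 vertices and 3 edges, delete both glued faces → V=34, E=86, F=54.
Attach a dodecagonal pyramid (V=13, E=24, F=13) along a 3-gon: merge 3 vertices and 3 edges, delete both glued faces → V=44, E=107, F=65.
Check: V − E + F = 44 − 107 + 65 = 2.

65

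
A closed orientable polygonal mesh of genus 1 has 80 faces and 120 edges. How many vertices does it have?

For a closed orientable surface of genus 1, χ = 2 − 2·1 = 0.
V = 0 + E − F = 0 + 120 − 80 = 40.

40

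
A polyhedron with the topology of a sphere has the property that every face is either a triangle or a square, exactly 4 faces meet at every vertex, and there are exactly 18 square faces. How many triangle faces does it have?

8

Let x be the number of triangles; then F = 18 + x.
Edge–face incidences: 2E = 4·18 + 3·x = 72 + 3x.
Every vertex has degree 4, so 4V = 2E.
Euler: V − E + F = 2 ⇒ (2E)/4 − E + (18 + x) = 2.
Multiply by 8: 2·(2E) − 4·(2E) + 8·(18 + x) = 16, i.e. 144 + 8x − 2·(72 + 3x) = 16.
Collecting terms: 2x = 16, so x = 8.
Then 2E = 72 + 3·8 = 96, so E = 48, V = 2E/4 = 24, F = 18 + 8 = 26.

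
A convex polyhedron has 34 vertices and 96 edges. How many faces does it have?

64

Here V − E + F = 2.
F = 2 − V + E = 2 − 34 + 96 = 64.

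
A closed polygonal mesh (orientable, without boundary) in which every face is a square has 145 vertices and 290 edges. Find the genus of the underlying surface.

Every face is a square and each edge borders two faces, so 4F = 2·290, giving F = 145.
χ = V − E + F = 145 − 290 + 145 = 0.
For a closed orientable surface χ = 2 − 2g, so g = (2 − (0))/2 = 1.

1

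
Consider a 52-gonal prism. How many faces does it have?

A prism on an n-gon has two n-gon bases and n rectangular sides: V = 2·52 = 104, E = 3·52 = 156, F = 52 + 2 = 54.

54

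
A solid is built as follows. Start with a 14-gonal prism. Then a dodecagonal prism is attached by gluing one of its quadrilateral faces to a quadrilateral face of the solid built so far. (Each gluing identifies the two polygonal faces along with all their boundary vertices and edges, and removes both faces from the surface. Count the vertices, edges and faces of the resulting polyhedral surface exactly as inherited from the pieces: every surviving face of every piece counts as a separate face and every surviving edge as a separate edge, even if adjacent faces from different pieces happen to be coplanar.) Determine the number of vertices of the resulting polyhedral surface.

48

A 14-gonal prism: V=28, E=42, F=16.
Attach a dodecagonal prism (V=24, E=36, F=14) along a 4-gon: merge 4 vertices and 4 edges, delete both glued faces → V=48, E=74, F=28.
Check: V − E + F = 48 − 74 + 28 = 2.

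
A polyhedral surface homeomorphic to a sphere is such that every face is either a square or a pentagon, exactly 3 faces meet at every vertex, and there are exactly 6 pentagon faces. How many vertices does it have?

14

Let x be the number of squares; then F = 6 + x.
Edge–face incidences: 2E = 5·6 + 4·x = 30 + 4x.
Every vertex has degree 3, so 3V = 2E.
Euler: V − E + F = 2 ⇒ (2E)/3 − E + (6 + x) = 2.
Multiply by 6: 2·(2E) − 3·(2E) + 6·(6 + x) = 12, i.e. 36 + 6x − (30 + 4x) = 12.
Collecting terms: 2x + 6 = 12, so 2x = 6, so x = 3.
Then 2E = 30 + 4·3 = 42, so E = 21, V = 2E/3 = 14, F = 6 + 3 = 9.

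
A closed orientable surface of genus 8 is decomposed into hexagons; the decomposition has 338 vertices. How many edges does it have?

χ = 2 − 2·8 = -14, and every face is a hexagon so 6F = 2E.
V − E + F = -14 with E = 6F/2 gives 338 − (6/2 − 1)·F = -14, so F = 176 and E = 528.

528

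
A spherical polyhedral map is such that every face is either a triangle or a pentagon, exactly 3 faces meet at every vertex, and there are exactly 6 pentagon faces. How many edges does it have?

Let x be the number of triangles; then F = 6 + x.
Edge–face incidences: 2E = 5·6 + 3·x = 30 + 3x.
Every vertex has degree 3, so 3V = 2E.
Euler: V − E + F = 2 ⇒ (2E)/3 − E + (6 + x) = 2.
Multiply by 6: 2·(2E) − 3·(2E) + 6·(6 + x) = 12, i.e. 36 + 6x − (30 + 3x) = 12.
Collecting terms: 3x + 6 = 12, so 3x = 6, so x = 2.
Then 2E = 30 + 3·2 = 36, so E = 18, V = 2E/3 = 12, F = 6 + 2 = 8.

18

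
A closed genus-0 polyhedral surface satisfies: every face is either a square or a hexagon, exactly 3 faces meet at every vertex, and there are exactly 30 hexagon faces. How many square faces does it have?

Let x be the number of squares; then F = 30 + x.
Edge–face incidences: 2E = 6·30 + 4·x = 180 + 4x.
Every vertex has degree 3, so 3V = 2E.
Euler: V − E + F = 2 ⇒ (2E)/3 − E + (30 + x) = 2.
Multiply by 6: 2·(2E) − 3·(2E) + 6·(30 + x) = 12, i.e. 180 + 6x − (180 + 4x) = 12.
Collecting terms: 2x = 12, so x = 6.
Then 2E = 180 + 4·6 = 204, so E = 102, V = 2E/3 = 68, F = 30 + 6 = 36.

6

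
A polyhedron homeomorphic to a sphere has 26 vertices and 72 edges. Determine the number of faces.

48

Here V − E + F = 2.
F = 2 − V + E = 2 − 26 + 72 = 48.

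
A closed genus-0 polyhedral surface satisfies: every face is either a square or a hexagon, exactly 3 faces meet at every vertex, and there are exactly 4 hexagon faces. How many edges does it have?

24

Let x be the number of squares; then F = 4 + x.
Edge–face incidences: 2E = 6·4 + 4·x = 24 + 4x.
Every vertex has degree 3, so 3V = 2E.
Euler: V − E + F = 2 ⇒ (2E)/3 − E + (4 + x) = 2.
Multiply by 6: 2·(2E) − 3·(2E) + 6·(4 + x) = 12, i.e. 24 + 6x − (24 + 4x) = 12.
Collecting terms: 2x = 12, so x = 6.
Then 2E = 24 + 4·6 = 48, so E = 24, V = 2E/3 = 16, F = 4 + 6 = 10.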